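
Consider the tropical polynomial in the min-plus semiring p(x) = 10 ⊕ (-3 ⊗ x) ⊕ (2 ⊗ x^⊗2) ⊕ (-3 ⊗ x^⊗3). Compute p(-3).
p(-3) = -12

A tropical monomial a ⊗ x^⊗i evaluates to a + i · x. Evaluating each term at x = -3:
  Term 0 contributes 10 + 0 · -3 = 10
  Term 1 contributes -3 + 1 · -3 = -6
  Term 2 contributes 2 + 2 · -3 = -4
  Term 3 contributes -3 + 3 · -3 = -12
p(-3) = ⊕ of these = min[10, -6, -4, -12] = -12.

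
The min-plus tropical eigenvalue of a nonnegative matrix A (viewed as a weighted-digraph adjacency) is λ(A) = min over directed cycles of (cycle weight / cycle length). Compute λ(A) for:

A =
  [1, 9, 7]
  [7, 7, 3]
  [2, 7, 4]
λ(A) = 1

Enumerate directed cycles and compute their means (weight / length). Sample:
  cycle 0 → 0: weight = 1, length = 1, mean = 1/1 ≈ 1.000
  cycle 1 → 1: weight = 7, length = 1, mean = 7/1 ≈ 7.000
  cycle 2 → 2: weight = 4, length = 1, mean = 4/1 ≈ 4.000
  cycle 0 → 1 → 0: weight = 16, length = 2, mean = 16/2 ≈ 8.000
  cycle 0 → 2 → 0: weight = 9, length = 2, mean = 9/2 ≈ 4.500
  cycle 1 → 0 → 1: weight = 16, length = 2, mean = 16/2 ≈ 8.000
Minimum mean = 1.000, attained e.g. along the cycle 0 → 0 with weight 1 and length 1. So λ(A) = 1/1 = 1.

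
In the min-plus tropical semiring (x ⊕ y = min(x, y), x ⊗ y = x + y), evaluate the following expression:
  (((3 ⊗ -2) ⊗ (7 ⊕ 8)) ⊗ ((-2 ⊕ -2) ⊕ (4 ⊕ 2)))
(((3 ⊗ -2) ⊗ (7 ⊕ 8)) ⊗ ((-2 ⊕ -2) ⊕ (4 ⊕ 2))) = 6

Expand innermost to outermost. Recall ⊕ takes the minimum of its arguments and ⊗ takes their sum. Working out the expression (((3 ⊗ -2) ⊗ (7 ⊕ 8)) ⊗ ((-2 ⊕ -2) ⊕ (4 ⊕ 2))) gives 6.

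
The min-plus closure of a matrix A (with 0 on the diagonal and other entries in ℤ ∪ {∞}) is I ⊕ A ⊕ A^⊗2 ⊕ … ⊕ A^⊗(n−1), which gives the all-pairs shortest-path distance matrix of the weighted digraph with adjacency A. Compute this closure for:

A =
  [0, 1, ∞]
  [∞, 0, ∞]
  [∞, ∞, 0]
Closure =
  [0, 1, ∞]
  [∞, 0, ∞]
  [∞, ∞, 0]

This is the Floyd-Warshall all-pairs shortest-path computation. For each intermediate vertex k = 0, 1, …, 2, update dist[i][j] ← min(dist[i][j], dist[i][k] + dist[k][j]). The final matrix gives, for each (i, j), the minimum total weight of any directed path from i to j (possibly empty when i = j).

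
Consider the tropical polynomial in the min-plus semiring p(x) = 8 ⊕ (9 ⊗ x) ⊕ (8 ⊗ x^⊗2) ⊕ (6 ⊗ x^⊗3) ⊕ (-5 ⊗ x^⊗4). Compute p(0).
p(0) = -5

A tropical monomial a ⊗ x^⊗i evaluates to a + i · x. Evaluating each term at x = 0:
  Term 0 contributes 8 + 0 · 0 = 8
  Term 1 contributes 9 + 1 · 0 = 9
  Term 2 contributes 8 + 2 · 0 = 8
  Term 3 contributes 6 + 3 · 0 = 6
  Term 4 contributes -5 + 4 · 0 = -5
p(0) = ⊕ of these = min[8, 9, 8, 6, -5] = -5.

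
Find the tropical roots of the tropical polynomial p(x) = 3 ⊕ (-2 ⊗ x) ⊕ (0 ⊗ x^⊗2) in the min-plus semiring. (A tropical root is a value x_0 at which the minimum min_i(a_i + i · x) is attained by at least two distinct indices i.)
Roots: {-2, 5}

Each tropical root is a break point of the lower envelope of the lines y = a_i + i · x (there are 3 lines, with slopes 0, 1, ..., 2). Only the lines that attain the minimum somewhere contribute to roots; other lines are dominated. Here the surviving (envelope) indices are i = 2, i = 1, i = 0.
Intersections between consecutive envelope lines give the roots: for adjacent envelope indices i < j the intersection is x = (a_i − a_j) / (j − i). Reading off the sorted break points: {-2, 5}.
Verification: at each break x_0, at least two indices attain the minimum of min_i(a_i + i · x_0).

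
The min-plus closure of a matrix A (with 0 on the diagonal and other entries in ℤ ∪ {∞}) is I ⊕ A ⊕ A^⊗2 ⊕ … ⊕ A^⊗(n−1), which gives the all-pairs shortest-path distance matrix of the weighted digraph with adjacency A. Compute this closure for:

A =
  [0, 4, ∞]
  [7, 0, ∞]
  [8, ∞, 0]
Closure =
  [0, 4, ∞]
  [7, 0, ∞]
  [8, 12, 0]

This is the Floyd-Warshall all-pairs shortest-path computation. For each intermediate vertex k = 0, 1, …, 2, update dist[i][j] ← min(dist[i][j], dist[i][k] + dist[k][j]). The final matrix gives, for each (i, j), the minimum total weight of any directed path from i to j (possibly empty when i = j).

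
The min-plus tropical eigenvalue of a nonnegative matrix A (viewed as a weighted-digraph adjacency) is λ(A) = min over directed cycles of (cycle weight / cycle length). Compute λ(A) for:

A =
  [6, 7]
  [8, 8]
λ(A) = 6

Enumerate directed cycles and compute their means (weight / length). Sample:
  cycle 0 → 0: weight = 6, length = 1, mean = 6/1 ≈ 6.000
  cycle 1 → 1: weight = 8, length = 1, mean = 8/1 ≈ 8.000
  cycle 0 → 1 → 0: weight = 15, length = 2, mean = 15/2 ≈ 7.500
  cycle 1 → 0 → 1: weight = 15, length = 2, mean = 15/2 ≈ 7.500
Minimum mean = 6.000, attained e.g. along the cycle 0 → 0 with weight 6 and length 1. So λ(A) = 6/1 = 6.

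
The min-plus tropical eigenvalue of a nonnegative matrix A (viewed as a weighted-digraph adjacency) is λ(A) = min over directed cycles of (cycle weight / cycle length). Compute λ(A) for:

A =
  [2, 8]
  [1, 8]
λ(A) = 2

Enumerate directed cycles and compute their means (weight / length). Sample:
  cycle 0 → 0: weight = 2, length = 1, mean = 2/1 ≈ 2.000
  cycle 1 → 1: weight = 8, length = 1, mean = 8/1 ≈ 8.000
  cycle 0 → 1 → 0: weight = 9, length = 2, mean = 9/2 ≈ 4.500
  cycle 1 → 0 → 1: weight = 9, length = 2, mean = 9/2 ≈ 4.500
Minimum mean = 2.000, attained e.g. along the cycle 0 → 0 with weight 2 and length 1. So λ(A) = 2/1 = 2.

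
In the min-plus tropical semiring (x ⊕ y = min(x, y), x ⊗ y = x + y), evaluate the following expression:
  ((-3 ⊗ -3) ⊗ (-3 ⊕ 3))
((-3 ⊗ -3) ⊗ (-3 ⊕ 3)) = -9

Expand innermost to outermost. Recall ⊕ takes the minimum of its arguments and ⊗ takes their sum. Working out the expression ((-3 ⊗ -3) ⊗ (-3 ⊕ 3)) gives -9.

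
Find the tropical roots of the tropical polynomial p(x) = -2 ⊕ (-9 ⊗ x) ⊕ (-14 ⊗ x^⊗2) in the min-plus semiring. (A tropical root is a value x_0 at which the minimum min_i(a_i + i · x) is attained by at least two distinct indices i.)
Roots: {5, 7}

Each tropical root is a break point of the lower envelope of the lines y = a_i + i · x (there are 3 lines, with slopes 0, 1, ..., 2). Only the lines that attain the minimum somewhere contribute to roots; other lines are dominated. Here the surviving (envelope) indices are i = 2, i = 1, i = 0.
Intersections between consecutive envelope lines give the roots: for adjacent envelope indices i < j the intersection is x = (a_i − a_j) / (j − i). Reading off the sorted break points: {5, 7}.
Verification: at each break x_0, at least two indices attain the minimum of min_i(a_i + i · x_0).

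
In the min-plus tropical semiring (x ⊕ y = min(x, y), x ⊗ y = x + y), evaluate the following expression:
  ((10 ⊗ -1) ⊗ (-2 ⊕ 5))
((10 ⊗ -1) ⊗ (-2 ⊕ 5)) = 7

Expand innermost to outermost. Recall ⊕ takes the minimum of its arguments and ⊗ takes their sum. Working out the expression ((10 ⊗ -1) ⊗ (-2 ⊕ 5)) gives 7.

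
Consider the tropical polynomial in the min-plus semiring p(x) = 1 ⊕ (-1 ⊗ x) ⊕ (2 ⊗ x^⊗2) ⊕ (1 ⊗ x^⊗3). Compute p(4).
p(4) = 1

A tropical monomial a ⊗ x^⊗i evaluates to a + i · x. Evaluating each term at x = 4:
  Term 0 contributes 1 + 0 · 4 = 1
  Term 1 contributes -1 + 1 · 4 = 3
  Term 2 contributes 2 + 2 · 4 = 10
  Term 3 contributes 1 + 3 · 4 = 13
p(4) = ⊕ of these = min[1, 3, 10, 13] = 1.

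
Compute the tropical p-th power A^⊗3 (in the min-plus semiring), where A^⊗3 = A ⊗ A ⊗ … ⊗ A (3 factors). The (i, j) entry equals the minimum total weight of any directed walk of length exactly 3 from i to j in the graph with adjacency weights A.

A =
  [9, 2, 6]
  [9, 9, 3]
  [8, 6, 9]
A^⊗3 =
  [13, 11, 14]
  [18, 13, 12]
  [17, 15, 13]

Each entry (A^⊗3)_ij equals the minimum over all length-3 walks i = v_0 → v_1 → … → v_3 = j of Σ_t A[v_t][v_{t+1}]. For example, for (i, j) = (0, 2) we minimise over 9 possible intermediate vertex sequences; the minimum is 14, attained along the walk 0 → 0 → 1 → 2.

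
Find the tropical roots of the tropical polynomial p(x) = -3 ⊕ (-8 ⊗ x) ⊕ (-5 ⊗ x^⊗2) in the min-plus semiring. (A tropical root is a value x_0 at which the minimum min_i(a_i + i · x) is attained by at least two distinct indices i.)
Roots: {-3, 5}

Each tropical root is a break point of the lower envelope of the lines y = a_i + i · x (there are 3 lines, with slopes 0, 1, ..., 2). Only the lines that attain the minimum somewhere contribute to roots; other lines are dominated. Here the surviving (envelope) indices are i = 2, i = 1, i = 0.
Intersections between consecutive envelope lines give the roots: for adjacent envelope indices i < j the intersection is x = (a_i − a_j) / (j − i). Reading off the sorted break points: {-3, 5}.
Verification: at each break x_0, at least two indices attain the minimum of min_i(a_i + i · x_0).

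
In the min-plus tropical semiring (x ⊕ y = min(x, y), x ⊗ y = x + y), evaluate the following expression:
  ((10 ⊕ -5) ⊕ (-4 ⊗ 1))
((10 ⊕ -5) ⊕ (-4 ⊗ 1)) = -5

Expand innermost to outermost. Recall ⊕ takes the minimum of its arguments and ⊗ takes their sum. Working out the expression ((10 ⊕ -5) ⊕ (-4 ⊗ 1)) gives -5.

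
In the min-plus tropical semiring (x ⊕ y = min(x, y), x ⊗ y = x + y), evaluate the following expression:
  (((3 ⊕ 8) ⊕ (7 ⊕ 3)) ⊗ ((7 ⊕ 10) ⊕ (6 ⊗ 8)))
(((3 ⊕ 8) ⊕ (7 ⊕ 3)) ⊗ ((7 ⊕ 10) ⊕ (6 ⊗ 8))) = 10

Expand innermost to outermost. Recall ⊕ takes the minimum of its arguments and ⊗ takes their sum. Working out the expression (((3 ⊕ 8) ⊕ (7 ⊕ 3)) ⊗ ((7 ⊕ 10) ⊕ (6 ⊗ 8))) gives 10.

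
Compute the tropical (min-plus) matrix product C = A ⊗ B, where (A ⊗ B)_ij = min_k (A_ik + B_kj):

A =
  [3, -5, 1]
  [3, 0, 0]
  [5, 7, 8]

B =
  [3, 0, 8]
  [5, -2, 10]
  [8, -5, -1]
A ⊗ B =
  [0, -7, 0]
  [5, -5, -1]
  [8, 3, 7]

Apply the min-plus product entry-by-entry:
  C[0][0] = min over k of (A[0][0] + B[0][0] = 3 + 3 = 6, A[0][1] + B[1][0] = -5 + 5 = 0, A[0][2] + B[2][0] = 1 + 8 = 9) = 0 (attained at k = 1)
  C[0][1] = min over k of (A[0][0] + B[0][1] = 3 + 0 = 3, A[0][1] + B[1][1] = -5 + -2 = -7, A[0][2] + B[2][1] = 1 + -5 = -4) = -7 (attained at k = 1)
  C[0][2] = min over k of (A[0][0] + B[0][2] = 3 + 8 = 11, A[0][1] + B[1][2] = -5 + 10 = 5, A[0][2] + B[2][2] = 1 + -1 = 0) = 0 (attained at k = 2)
  C[1][0] = min over k of (A[1][0] + B[0][0] = 3 + 3 = 6, A[1][1] + B[1][0] = 0 + 5 = 5, A[1][2] + B[2][0] = 0 + 8 = 8) = 5 (attained at k = 1)
  C[1][1] = min over k of (A[1][0] + B[0][1] = 3 + 0 = 3, A[1][1] + B[1][1] = 0 + -2 = -2, A[1][2] + B[2][1] = 0 + -5 = -5) = -5 (attained at k = 2)
  C[1][2] = min over k of (A[1][0] + B[0][2] = 3 + 8 = 11, A[1][1] + B[1][2] = 0 + 10 = 10, A[1][2] + B[2][2] = 0 + -1 = -1) = -1 (attained at k = 2)
  C[2][0] = min over k of (A[2][0] + B[0][0] = 5 + 3 = 8, A[2][1] + B[1][0] = 7 + 5 = 12, A[2][2] + B[2][0] = 8 + 8 = 16) = 8 (attained at k = 0)
  C[2][1] = min over k of (A[2][0] + B[0][1] = 5 + 0 = 5, A[2][1] + B[1][1] = 7 + -2 = 5, A[2][2] + B[2][1] = 8 + -5 = 3) = 3 (attained at k = 2)
  C[2][2] = min over k of (A[2][0] + B[0][2] = 5 + 8 = 13, A[2][1] + B[1][2] = 7 + 10 = 17, A[2][2] + B[2][2] = 8 + -1 = 7) = 7 (attained at k = 2)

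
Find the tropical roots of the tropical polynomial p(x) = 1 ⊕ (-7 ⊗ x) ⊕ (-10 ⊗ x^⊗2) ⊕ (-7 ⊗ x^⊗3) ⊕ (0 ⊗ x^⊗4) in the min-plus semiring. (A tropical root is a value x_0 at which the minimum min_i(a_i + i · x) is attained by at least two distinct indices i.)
Roots: {-7, -3, 3, 8}

Each tropical root is a break point of the lower envelope of the lines y = a_i + i · x (there are 5 lines, with slopes 0, 1, ..., 4). Only the lines that attain the minimum somewhere contribute to roots; other lines are dominated. Here the surviving (envelope) indices are i = 4, i = 3, i = 2, i = 1, i = 0.
Intersections between consecutive envelope lines give the roots: for adjacent envelope indices i < j the intersection is x = (a_i − a_j) / (j − i). Reading off the sorted break points: {-7, -3, 3, 8}.
Verification: at each break x_0, at least two indices attain the minimum of min_i(a_i + i · x_0).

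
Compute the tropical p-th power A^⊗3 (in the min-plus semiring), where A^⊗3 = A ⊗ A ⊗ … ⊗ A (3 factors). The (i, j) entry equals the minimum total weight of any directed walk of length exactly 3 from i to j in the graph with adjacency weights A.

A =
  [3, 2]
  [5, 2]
A^⊗3 =
  [9, 6]
  [9, 6]

Each entry (A^⊗3)_ij equals the minimum over all length-3 walks i = v_0 → v_1 → … → v_3 = j of Σ_t A[v_t][v_{t+1}]. For example, for (i, j) = (0, 1) we minimise over 4 possible intermediate vertex sequences; the minimum is 6, attained along the walk 0 → 1 → 1 → 1.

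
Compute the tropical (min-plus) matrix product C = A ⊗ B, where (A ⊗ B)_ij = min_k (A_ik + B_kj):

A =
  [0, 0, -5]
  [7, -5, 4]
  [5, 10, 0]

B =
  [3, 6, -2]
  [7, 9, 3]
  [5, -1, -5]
A ⊗ B =
  [0, -6, -10]
  [2, 3, -2]
  [5, -1, -5]

Apply the min-plus product entry-by-entry:
  C[0][0] = min over k of (A[0][0] + B[0][0] = 0 + 3 = 3, A[0][1] + B[1][0] = 0 + 7 = 7, A[0][2] + B[2][0] = -5 + 5 = 0) = 0 (attained at k = 2)
  C[0][1] = min over k of (A[0][0] + B[0][1] = 0 + 6 = 6, A[0][1] + B[1][1] = 0 + 9 = 9, A[0][2] + B[2][1] = -5 + -1 = -6) = -6 (attained at k = 2)
  C[0][2] = min over k of (A[0][0] + B[0][2] = 0 + -2 = -2, A[0][1] + B[1][2] = 0 + 3 = 3, A[0][2] + B[2][2] = -5 + -5 = -10) = -10 (attained at k = 2)
  C[1][0] = min over k of (A[1][0] + B[0][0] = 7 + 3 = 10, A[1][1] + B[1][0] = -5 + 7 = 2, A[1][2] + B[2][0] = 4 + 5 = 9) = 2 (attained at k = 1)
  C[1][1] = min over k of (A[1][0] + B[0][1] = 7 + 6 = 13, A[1][1] + B[1][1] = -5 + 9 = 4, A[1][2] + B[2][1] = 4 + -1 = 3) = 3 (attained at k = 2)
  C[1][2] = min over k of (A[1][0] + B[0][2] = 7 + -2 = 5, A[1][1] + B[1][2] = -5 + 3 = -2, A[1][2] + B[2][2] = 4 + -5 = -1) = -2 (attained at k = 1)
  C[2][0] = min over k of (A[2][0] + B[0][0] = 5 + 3 = 8, A[2][1] + B[1][0] = 10 + 7 = 17, A[2][2] + B[2][0] = 0 + 5 = 5) = 5 (attained at k = 2)
  C[2][1] = min over k of (A[2][0] + B[0][1] = 5 + 6 = 11, A[2][1] + B[1][1] = 10 + 9 = 19, A[2][2] + B[2][1] = 0 + -1 = -1) = -1 (attained at k = 2)
  C[2][2] = min over k of (A[2][0] + B[0][2] = 5 + -2 = 3, A[2][1] + B[1][2] = 10 + 3 = 13, A[2][2] + B[2][2] = 0 + -5 = -5) = -5 (attained at k = 2)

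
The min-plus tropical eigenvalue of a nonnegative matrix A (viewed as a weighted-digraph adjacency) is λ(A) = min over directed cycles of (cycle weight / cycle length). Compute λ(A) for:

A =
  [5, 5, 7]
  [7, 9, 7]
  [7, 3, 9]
λ(A) = 5

Enumerate directed cycles and compute their means (weight / length). Sample:
  cycle 0 → 0: weight = 5, length = 1, mean = 5/1 ≈ 5.000
  cycle 1 → 1: weight = 9, length = 1, mean = 9/1 ≈ 9.000
  cycle 2 → 2: weight = 9, length = 1, mean = 9/1 ≈ 9.000
  cycle 0 → 1 → 0: weight = 12, length = 2, mean = 12/2 ≈ 6.000
  cycle 0 → 2 → 0: weight = 14, length = 2, mean = 14/2 ≈ 7.000
  cycle 1 → 0 → 1: weight = 12, length = 2, mean = 12/2 ≈ 6.000
Minimum mean = 5.000, attained e.g. along the cycle 0 → 0 with weight 5 and length 1. So λ(A) = 5/1 = 5.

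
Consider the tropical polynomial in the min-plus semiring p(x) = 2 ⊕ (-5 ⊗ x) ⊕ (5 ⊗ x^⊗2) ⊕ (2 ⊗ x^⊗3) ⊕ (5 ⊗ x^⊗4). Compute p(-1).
p(-1) = -6

A tropical monomial a ⊗ x^⊗i evaluates to a + i · x. Evaluating each term at x = -1:
  Term 0 contributes 2 + 0 · -1 = 2
  Term 1 contributes -5 + 1 · -1 = -6
  Term 2 contributes 5 + 2 · -1 = 3
  Term 3 contributes 2 + 3 · -1 = -1
  Term 4 contributes 5 + 4 · -1 = 1
p(-1) = ⊕ of these = min[2, -6, 3, -1, 1] = -6.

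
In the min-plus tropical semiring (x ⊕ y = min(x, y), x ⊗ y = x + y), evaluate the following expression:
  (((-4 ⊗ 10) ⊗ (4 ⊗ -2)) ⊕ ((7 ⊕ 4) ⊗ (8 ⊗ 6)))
(((-4 ⊗ 10) ⊗ (4 ⊗ -2)) ⊕ ((7 ⊕ 4) ⊗ (8 ⊗ 6))) = 8

Expand innermost to outermost. Recall ⊕ takes the minimum of its arguments and ⊗ takes their sum. Working out the expression (((-4 ⊗ 10) ⊗ (4 ⊗ -2)) ⊕ ((7 ⊕ 4) ⊗ (8 ⊗ 6))) gives 8.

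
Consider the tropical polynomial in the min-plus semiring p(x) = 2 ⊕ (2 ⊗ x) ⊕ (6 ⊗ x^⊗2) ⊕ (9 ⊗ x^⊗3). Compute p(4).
p(4) = 2

A tropical monomial a ⊗ x^⊗i evaluates to a + i · x. Evaluating each term at x = 4:
  Term 0 contributes 2 + 0 · 4 = 2
  Term 1 contributes 2 + 1 · 4 = 6
  Term 2 contributes 6 + 2 · 4 = 14
  Term 3 contributes 9 + 3 · 4 = 21
p(4) = ⊕ of these = min[2, 6, 14, 21] = 2.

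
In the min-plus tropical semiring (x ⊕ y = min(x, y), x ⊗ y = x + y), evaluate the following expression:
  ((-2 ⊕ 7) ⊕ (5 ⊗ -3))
((-2 ⊕ 7) ⊕ (5 ⊗ -3)) = -2

Expand innermost to outermost. Recall ⊕ takes the minimum of its arguments and ⊗ takes their sum. Working out the expression ((-2 ⊕ 7) ⊕ (5 ⊗ -3)) gives -2.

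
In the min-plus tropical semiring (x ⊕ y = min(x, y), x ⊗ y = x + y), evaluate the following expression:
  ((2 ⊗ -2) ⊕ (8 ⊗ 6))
((2 ⊗ -2) ⊕ (8 ⊗ 6)) = 0

Expand innermost to outermost. Recall ⊕ takes the minimum of its arguments and ⊗ takes their sum. Working out the expression ((2 ⊗ -2) ⊕ (8 ⊗ 6)) gives 0.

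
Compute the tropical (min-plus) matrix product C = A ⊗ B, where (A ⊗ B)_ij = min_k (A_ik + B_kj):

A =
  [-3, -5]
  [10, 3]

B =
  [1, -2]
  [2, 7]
A ⊗ B =
  [-3, -5]
  [5, 8]

Apply the min-plus product entry-by-entry:
  C[0][0] = min over k of (A[0][0] + B[0][0] = -3 + 1 = -2, A[0][1] + B[1][0] = -5 + 2 = -3) = -3 (attained at k = 1)
  C[0][1] = min over k of (A[0][0] + B[0][1] = -3 + -2 = -5, A[0][1] + B[1][1] = -5 + 7 = 2) = -5 (attained at k = 0)
  C[1][0] = min over k of (A[1][0] + B[0][0] = 10 + 1 = 11, A[1][1] + B[1][0] = 3 + 2 = 5) = 5 (attained at k = 1)
  C[1][1] = min over k of (A[1][0] + B[0][1] = 10 + -2 = 8, A[1][1] + B[1][1] = 3 + 7 = 10) = 8 (attained at k = 0)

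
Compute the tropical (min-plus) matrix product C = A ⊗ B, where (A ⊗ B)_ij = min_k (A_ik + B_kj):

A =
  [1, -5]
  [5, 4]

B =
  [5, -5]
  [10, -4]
A ⊗ B =
  [5, -9]
  [10, 0]

Apply the min-plus product entry-by-entry:
  C[0][0] = min over k of (A[0][0] + B[0][0] = 1 + 5 = 6, A[0][1] + B[1][0] = -5 + 10 = 5) = 5 (attained at k = 1)
  C[0][1] = min over k of (A[0][0] + B[0][1] = 1 + -5 = -4, A[0][1] + B[1][1] = -5 + -4 = -9) = -9 (attained at k = 1)
  C[1][0] = min over k of (A[1][0] + B[0][0] = 5 + 5 = 10, A[1][1] + B[1][0] = 4 + 10 = 14) = 10 (attained at k = 0)
  C[1][1] = min over k of (A[1][0] + B[0][1] = 5 + -5 = 0, A[1][1] + B[1][1] = 4 + -4 = 0) = 0 (attained at k = 0)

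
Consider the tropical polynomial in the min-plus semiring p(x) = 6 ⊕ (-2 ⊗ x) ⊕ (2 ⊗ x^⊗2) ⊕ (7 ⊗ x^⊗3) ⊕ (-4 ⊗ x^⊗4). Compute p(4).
p(4) = 2

A tropical monomial a ⊗ x^⊗i evaluates to a + i · x. Evaluating each term at x = 4:
  Term 0 contributes 6 + 0 · 4 = 6
  Term 1 contributes -2 + 1 · 4 = 2
  Term 2 contributes 2 + 2 · 4 = 10
  Term 3 contributes 7 + 3 · 4 = 19
  Term 4 contributes -4 + 4 · 4 = 12
p(4) = ⊕ of these = min[6, 2, 10, 19, 12] = 2.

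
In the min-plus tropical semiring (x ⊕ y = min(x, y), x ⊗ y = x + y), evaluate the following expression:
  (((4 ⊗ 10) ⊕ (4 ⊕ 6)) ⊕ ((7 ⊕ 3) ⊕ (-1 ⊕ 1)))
(((4 ⊗ 10) ⊕ (4 ⊕ 6)) ⊕ ((7 ⊕ 3) ⊕ (-1 ⊕ 1))) = -1

Expand innermost to outermost. Recall ⊕ takes the minimum of its arguments and ⊗ takes their sum. Working out the expression (((4 ⊗ 10) ⊕ (4 ⊕ 6)) ⊕ ((7 ⊕ 3) ⊕ (-1 ⊕ 1))) gives -1.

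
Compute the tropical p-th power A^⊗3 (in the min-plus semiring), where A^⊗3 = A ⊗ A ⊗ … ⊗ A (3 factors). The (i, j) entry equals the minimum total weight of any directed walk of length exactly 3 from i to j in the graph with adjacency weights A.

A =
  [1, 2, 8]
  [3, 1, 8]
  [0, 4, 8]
A^⊗3 =
  [3, 4, 10]
  [5, 3, 10]
  [2, 3, 9]

Each entry (A^⊗3)_ij equals the minimum over all length-3 walks i = v_0 → v_1 → … → v_3 = j of Σ_t A[v_t][v_{t+1}]. For example, for (i, j) = (0, 2) we minimise over 9 possible intermediate vertex sequences; the minimum is 10, attained along the walk 0 → 0 → 0 → 2.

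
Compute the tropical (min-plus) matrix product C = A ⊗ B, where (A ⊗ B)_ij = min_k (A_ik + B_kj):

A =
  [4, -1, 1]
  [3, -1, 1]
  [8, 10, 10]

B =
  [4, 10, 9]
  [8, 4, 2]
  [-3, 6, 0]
A ⊗ B =
  [-2, 3, 1]
  [-2, 3, 1]
  [7, 14, 10]

Apply the min-plus product entry-by-entry:
  C[0][0] = min over k of (A[0][0] + B[0][0] = 4 + 4 = 8, A[0][1] + B[1][0] = -1 + 8 = 7, A[0][2] + B[2][0] = 1 + -3 = -2) = -2 (attained at k = 2)
  C[0][1] = min over k of (A[0][0] + B[0][1] = 4 + 10 = 14, A[0][1] + B[1][1] = -1 + 4 = 3, A[0][2] + B[2][1] = 1 + 6 = 7) = 3 (attained at k = 1)
  C[0][2] = min over k of (A[0][0] + B[0][2] = 4 + 9 = 13, A[0][1] + B[1][2] = -1 + 2 = 1, A[0][2] + B[2][2] = 1 + 0 = 1) = 1 (attained at k = 1)
  C[1][0] = min over k of (A[1][0] + B[0][0] = 3 + 4 = 7, A[1][1] + B[1][0] = -1 + 8 = 7, A[1][2] + B[2][0] = 1 + -3 = -2) = -2 (attained at k = 2)
  C[1][1] = min over k of (A[1][0] + B[0][1] = 3 + 10 = 13, A[1][1] + B[1][1] = -1 + 4 = 3, A[1][2] + B[2][1] = 1 + 6 = 7) = 3 (attained at k = 1)
  C[1][2] = min over k of (A[1][0] + B[0][2] = 3 + 9 = 12, A[1][1] + B[1][2] = -1 + 2 = 1, A[1][2] + B[2][2] = 1 + 0 = 1) = 1 (attained at k = 1)
  C[2][0] = min over k of (A[2][0] + B[0][0] = 8 + 4 = 12, A[2][1] + B[1][0] = 10 + 8 = 18, A[2][2] + B[2][0] = 10 + -3 = 7) = 7 (attained at k = 2)
  C[2][1] = min over k of (A[2][0] + B[0][1] = 8 + 10 = 18, A[2][1] + B[1][1] = 10 + 4 = 14, A[2][2] + B[2][1] = 10 + 6 = 16) = 14 (attained at k = 1)
  C[2][2] = min over k of (A[2][0] + B[0][2] = 8 + 9 = 17, A[2][1] + B[1][2] = 10 + 2 = 12, A[2][2] + B[2][2] = 10 + 0 = 10) = 10 (attained at k = 2)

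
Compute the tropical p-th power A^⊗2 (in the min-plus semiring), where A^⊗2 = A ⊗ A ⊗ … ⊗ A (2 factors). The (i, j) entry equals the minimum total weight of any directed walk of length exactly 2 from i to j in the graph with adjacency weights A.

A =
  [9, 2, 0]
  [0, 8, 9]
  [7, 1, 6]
A^⊗2 =
  [2, 1, 6]
  [8, 2, 0]
  [1, 7, 7]

Each entry (A^⊗2)_ij equals the minimum over all length-2 walks i = v_0 → v_1 → … → v_2 = j of Σ_t A[v_t][v_{t+1}]. For example, for (i, j) = (0, 2) we minimise over 3 possible intermediate vertex sequences; the minimum is 6, attained along the walk 0 → 2 → 2.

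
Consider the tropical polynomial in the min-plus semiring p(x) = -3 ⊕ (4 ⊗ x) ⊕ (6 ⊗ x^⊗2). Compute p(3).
p(3) = -3

A tropical monomial a ⊗ x^⊗i evaluates to a + i · x. Evaluating each term at x = 3:
  Term 0 contributes -3 + 0 · 3 = -3
  Term 1 contributes 4 + 1 · 3 = 7
  Term 2 contributes 6 + 2 · 3 = 12
p(3) = ⊕ of these = min[-3, 7, 12] = -3.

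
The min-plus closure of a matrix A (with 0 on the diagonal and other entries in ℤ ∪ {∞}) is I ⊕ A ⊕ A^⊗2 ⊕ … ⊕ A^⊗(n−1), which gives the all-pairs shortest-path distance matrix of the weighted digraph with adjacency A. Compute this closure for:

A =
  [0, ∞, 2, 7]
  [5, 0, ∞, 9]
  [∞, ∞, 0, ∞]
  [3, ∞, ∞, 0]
Closure =
  [0, ∞, 2, 7]
  [5, 0, 7, 9]
  [∞, ∞, 0, ∞]
  [3, ∞, 5, 0]

This is the Floyd-Warshall all-pairs shortest-path computation. For each intermediate vertex k = 0, 1, …, 3, update dist[i][j] ← min(dist[i][j], dist[i][k] + dist[k][j]). The final matrix gives, for each (i, j), the minimum total weight of any directed path from i to j (possibly empty when i = j).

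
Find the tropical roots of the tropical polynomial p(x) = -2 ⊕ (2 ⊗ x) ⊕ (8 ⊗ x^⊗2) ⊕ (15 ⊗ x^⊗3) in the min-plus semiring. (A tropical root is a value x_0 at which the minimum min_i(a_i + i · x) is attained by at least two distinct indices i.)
Roots: {-7, -6, -4}

Each tropical root is a break point of the lower envelope of the lines y = a_i + i · x (there are 4 lines, with slopes 0, 1, ..., 3). Only the lines that attain the minimum somewhere contribute to roots; other lines are dominated. Here the surviving (envelope) indices are i = 3, i = 2, i = 1, i = 0.
Intersections between consecutive envelope lines give the roots: for adjacent envelope indices i < j the intersection is x = (a_i − a_j) / (j − i). Reading off the sorted break points: {-7, -6, -4}.
Verification: at each break x_0, at least two indices attain the minimum of min_i(a_i + i · x_0).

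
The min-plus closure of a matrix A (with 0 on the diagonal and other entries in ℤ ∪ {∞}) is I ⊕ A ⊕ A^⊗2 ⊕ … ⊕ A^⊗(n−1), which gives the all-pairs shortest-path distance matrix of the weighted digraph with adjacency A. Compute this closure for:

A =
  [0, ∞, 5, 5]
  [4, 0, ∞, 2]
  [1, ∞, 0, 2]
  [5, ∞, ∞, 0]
Closure =
  [0, ∞, 5, 5]
  [4, 0, 9, 2]
  [1, ∞, 0, 2]
  [5, ∞, 10, 0]

This is the Floyd-Warshall all-pairs shortest-path computation. For each intermediate vertex k = 0, 1, …, 3, update dist[i][j] ← min(dist[i][j], dist[i][k] + dist[k][j]). The final matrix gives, for each (i, j), the minimum total weight of any directed path from i to j (possibly empty when i = j).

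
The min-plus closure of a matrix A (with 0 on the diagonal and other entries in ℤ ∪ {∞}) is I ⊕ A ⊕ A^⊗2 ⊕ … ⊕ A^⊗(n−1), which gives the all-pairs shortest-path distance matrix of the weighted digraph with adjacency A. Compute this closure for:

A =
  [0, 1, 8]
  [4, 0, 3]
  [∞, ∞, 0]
Closure =
  [0, 1, 4]
  [4, 0, 3]
  [∞, ∞, 0]

This is the Floyd-Warshall all-pairs shortest-path computation. For each intermediate vertex k = 0, 1, …, 2, update dist[i][j] ← min(dist[i][j], dist[i][k] + dist[k][j]). The final matrix gives, for each (i, j), the minimum total weight of any directed path from i to j (possibly empty when i = j).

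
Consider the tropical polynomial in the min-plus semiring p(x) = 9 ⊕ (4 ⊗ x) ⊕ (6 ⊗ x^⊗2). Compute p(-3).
p(-3) = 0

A tropical monomial a ⊗ x^⊗i evaluates to a + i · x. Evaluating each term at x = -3:
  Term 0 contributes 9 + 0 · -3 = 9
  Term 1 contributes 4 + 1 · -3 = 1
  Term 2 contributes 6 + 2 · -3 = 0
p(-3) = ⊕ of these = min[9, 1, 0] = 0.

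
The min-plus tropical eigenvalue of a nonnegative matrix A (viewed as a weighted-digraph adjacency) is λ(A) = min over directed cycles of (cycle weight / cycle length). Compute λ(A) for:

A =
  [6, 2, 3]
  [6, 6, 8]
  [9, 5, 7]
λ(A) = 4

Enumerate directed cycles and compute their means (weight / length). Sample:
  cycle 0 → 0: weight = 6, length = 1, mean = 6/1 ≈ 6.000
  cycle 1 → 1: weight = 6, length = 1, mean = 6/1 ≈ 6.000
  cycle 2 → 2: weight = 7, length = 1, mean = 7/1 ≈ 7.000
  cycle 0 → 1 → 0: weight = 8, length = 2, mean = 8/2 ≈ 4.000
  cycle 0 → 2 → 0: weight = 12, length = 2, mean = 12/2 ≈ 6.000
  cycle 1 → 0 → 1: weight = 8, length = 2, mean = 8/2 ≈ 4.000
Minimum mean = 4.000, attained e.g. along the cycle 0 → 1 → 0 with weight 8 and length 2. So λ(A) = 8/2 = 4.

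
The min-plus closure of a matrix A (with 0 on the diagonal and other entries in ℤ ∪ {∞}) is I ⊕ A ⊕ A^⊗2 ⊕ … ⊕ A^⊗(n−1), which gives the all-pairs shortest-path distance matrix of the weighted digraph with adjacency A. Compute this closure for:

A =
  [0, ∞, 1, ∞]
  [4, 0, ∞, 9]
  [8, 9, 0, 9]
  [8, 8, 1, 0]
Closure =
  [0, 10, 1, 10]
  [4, 0, 5, 9]
  [8, 9, 0, 9]
  [8, 8, 1, 0]

This is the Floyd-Warshall all-pairs shortest-path computation. For each intermediate vertex k = 0, 1, …, 3, update dist[i][j] ← min(dist[i][j], dist[i][k] + dist[k][j]). The final matrix gives, for each (i, j), the minimum total weight of any directed path from i to j (possibly empty when i = j).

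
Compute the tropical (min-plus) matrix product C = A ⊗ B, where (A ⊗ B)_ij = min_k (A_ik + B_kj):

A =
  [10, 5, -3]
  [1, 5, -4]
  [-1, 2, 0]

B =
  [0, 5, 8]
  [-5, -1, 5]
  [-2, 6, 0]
A ⊗ B =
  [-5, 3, -3]
  [-6, 2, -4]
  [-3, 1, 0]

Apply the min-plus product entry-by-entry:
  C[0][0] = min over k of (A[0][0] + B[0][0] = 10 + 0 = 10, A[0][1] + B[1][0] = 5 + -5 = 0, A[0][2] + B[2][0] = -3 + -2 = -5) = -5 (attained at k = 2)
  C[0][1] = min over k of (A[0][0] + B[0][1] = 10 + 5 = 15, A[0][1] + B[1][1] = 5 + -1 = 4, A[0][2] + B[2][1] = -3 + 6 = 3) = 3 (attained at k = 2)
  C[0][2] = min over k of (A[0][0] + B[0][2] = 10 + 8 = 18, A[0][1] + B[1][2] = 5 + 5 = 10, A[0][2] + B[2][2] = -3 + 0 = -3) = -3 (attained at k = 2)
  C[1][0] = min over k of (A[1][0] + B[0][0] = 1 + 0 = 1, A[1][1] + B[1][0] = 5 + -5 = 0, A[1][2] + B[2][0] = -4 + -2 = -6) = -6 (attained at k = 2)
  C[1][1] = min over k of (A[1][0] + B[0][1] = 1 + 5 = 6, A[1][1] + B[1][1] = 5 + -1 = 4, A[1][2] + B[2][1] = -4 + 6 = 2) = 2 (attained at k = 2)
  C[1][2] = min over k of (A[1][0] + B[0][2] = 1 + 8 = 9, A[1][1] + B[1][2] = 5 + 5 = 10, A[1][2] + B[2][2] = -4 + 0 = -4) = -4 (attained at k = 2)
  C[2][0] = min over k of (A[2][0] + B[0][0] = -1 + 0 = -1, A[2][1] + B[1][0] = 2 + -5 = -3, A[2][2] + B[2][0] = 0 + -2 = -2) = -3 (attained at k = 1)
  C[2][1] = min over k of (A[2][0] + B[0][1] = -1 + 5 = 4, A[2][1] + B[1][1] = 2 + -1 = 1, A[2][2] + B[2][1] = 0 + 6 = 6) = 1 (attained at k = 1)
  C[2][2] = min over k of (A[2][0] + B[0][2] = -1 + 8 = 7, A[2][1] + B[1][2] = 2 + 5 = 7, A[2][2] + B[2][2] = 0 + 0 = 0) = 0 (attained at k = 2)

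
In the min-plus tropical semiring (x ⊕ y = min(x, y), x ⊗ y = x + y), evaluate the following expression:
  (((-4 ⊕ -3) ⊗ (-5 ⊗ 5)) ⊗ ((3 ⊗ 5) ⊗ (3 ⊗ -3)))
(((-4 ⊕ -3) ⊗ (-5 ⊗ 5)) ⊗ ((3 ⊗ 5) ⊗ (3 ⊗ -3))) = 4

Expand innermost to outermost. Recall ⊕ takes the minimum of its arguments and ⊗ takes their sum. Working out the expression (((-4 ⊕ -3) ⊗ (-5 ⊗ 5)) ⊗ ((3 ⊗ 5) ⊗ (3 ⊗ -3))) gives 4.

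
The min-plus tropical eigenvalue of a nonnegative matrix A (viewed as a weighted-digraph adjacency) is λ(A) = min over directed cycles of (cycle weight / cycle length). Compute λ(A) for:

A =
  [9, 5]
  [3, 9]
λ(A) = 4

Enumerate directed cycles and compute their means (weight / length). Sample:
  cycle 0 → 0: weight = 9, length = 1, mean = 9/1 ≈ 9.000
  cycle 1 → 1: weight = 9, length = 1, mean = 9/1 ≈ 9.000
  cycle 0 → 1 → 0: weight = 8, length = 2, mean = 8/2 ≈ 4.000
  cycle 1 → 0 → 1: weight = 8, length = 2, mean = 8/2 ≈ 4.000
Minimum mean = 4.000, attained e.g. along the cycle 0 → 1 → 0 with weight 8 and length 2. So λ(A) = 8/2 = 4.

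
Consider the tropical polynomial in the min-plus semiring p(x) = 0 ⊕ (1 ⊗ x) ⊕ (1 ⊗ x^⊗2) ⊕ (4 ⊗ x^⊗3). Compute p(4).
p(4) = 0

A tropical monomial a ⊗ x^⊗i evaluates to a + i · x. Evaluating each term at x = 4:
  Term 0 contributes 0 + 0 · 4 = 0
  Term 1 contributes 1 + 1 · 4 = 5
  Term 2 contributes 1 + 2 · 4 = 9
  Term 3 contributes 4 + 3 · 4 = 16
p(4) = ⊕ of these = min[0, 5, 9, 16] = 0.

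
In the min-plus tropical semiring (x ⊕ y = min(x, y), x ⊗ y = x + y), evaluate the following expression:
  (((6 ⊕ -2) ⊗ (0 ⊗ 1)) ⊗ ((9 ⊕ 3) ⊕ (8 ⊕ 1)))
(((6 ⊕ -2) ⊗ (0 ⊗ 1)) ⊗ ((9 ⊕ 3) ⊕ (8 ⊕ 1))) = 0

Expand innermost to outermost. Recall ⊕ takes the minimum of its arguments and ⊗ takes their sum. Working out the expression (((6 ⊕ -2) ⊗ (0 ⊗ 1)) ⊗ ((9 ⊕ 3) ⊕ (8 ⊕ 1))) gives 0.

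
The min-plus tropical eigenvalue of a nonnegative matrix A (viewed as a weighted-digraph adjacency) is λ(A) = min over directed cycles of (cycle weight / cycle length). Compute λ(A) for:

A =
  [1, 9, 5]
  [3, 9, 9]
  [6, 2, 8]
λ(A) = 1

Enumerate directed cycles and compute their means (weight / length). Sample:
  cycle 0 → 0: weight = 1, length = 1, mean = 1/1 ≈ 1.000
  cycle 1 → 1: weight = 9, length = 1, mean = 9/1 ≈ 9.000
  cycle 2 → 2: weight = 8, length = 1, mean = 8/1 ≈ 8.000
  cycle 0 → 1 → 0: weight = 12, length = 2, mean = 12/2 ≈ 6.000
  cycle 0 → 2 → 0: weight = 11, length = 2, mean = 11/2 ≈ 5.500
  cycle 1 → 0 → 1: weight = 12, length = 2, mean = 12/2 ≈ 6.000
Minimum mean = 1.000, attained e.g. along the cycle 0 → 0 with weight 1 and length 1. So λ(A) = 1/1 = 1.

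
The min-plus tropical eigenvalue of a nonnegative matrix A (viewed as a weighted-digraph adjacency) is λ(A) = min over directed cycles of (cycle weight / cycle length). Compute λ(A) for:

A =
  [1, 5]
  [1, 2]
λ(A) = 1

Enumerate directed cycles and compute their means (weight / length). Sample:
  cycle 0 → 0: weight = 1, length = 1, mean = 1/1 ≈ 1.000
  cycle 1 → 1: weight = 2, length = 1, mean = 2/1 ≈ 2.000
  cycle 0 → 1 → 0: weight = 6, length = 2, mean = 6/2 ≈ 3.000
  cycle 1 → 0 → 1: weight = 6, length = 2, mean = 6/2 ≈ 3.000
Minimum mean = 1.000, attained e.g. along the cycle 0 → 0 with weight 1 and length 1. So λ(A) = 1/1 = 1.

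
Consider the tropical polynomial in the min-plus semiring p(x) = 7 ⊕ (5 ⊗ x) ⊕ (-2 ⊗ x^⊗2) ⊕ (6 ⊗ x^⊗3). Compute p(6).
p(6) = 7

A tropical monomial a ⊗ x^⊗i evaluates to a + i · x. Evaluating each term at x = 6:
  Term 0 contributes 7 + 0 · 6 = 7
  Term 1 contributes 5 + 1 · 6 = 11
  Term 2 contributes -2 + 2 · 6 = 10
  Term 3 contributes 6 + 3 · 6 = 24
p(6) = ⊕ of these = min[7, 11, 10, 24] = 7.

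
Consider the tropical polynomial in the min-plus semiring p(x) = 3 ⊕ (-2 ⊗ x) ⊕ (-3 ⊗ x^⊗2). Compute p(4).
p(4) = 2

A tropical monomial a ⊗ x^⊗i evaluates to a + i · x. Evaluating each term at x = 4:
  Term 0 contributes 3 + 0 · 4 = 3
  Term 1 contributes -2 + 1 · 4 = 2
  Term 2 contributes -3 + 2 · 4 = 5
p(4) = ⊕ of these = min[3, 2, 5] = 2.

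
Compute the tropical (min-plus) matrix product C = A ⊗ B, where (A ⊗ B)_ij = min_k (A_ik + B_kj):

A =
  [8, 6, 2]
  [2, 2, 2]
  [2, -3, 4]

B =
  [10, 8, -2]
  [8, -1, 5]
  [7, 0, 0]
A ⊗ B =
  [9, 2, 2]
  [9, 1, 0]
  [5, -4, 0]

Apply the min-plus product entry-by-entry:
  C[0][0] = min over k of (A[0][0] + B[0][0] = 8 + 10 = 18, A[0][1] + B[1][0] = 6 + 8 = 14, A[0][2] + B[2][0] = 2 + 7 = 9) = 9 (attained at k = 2)
  C[0][1] = min over k of (A[0][0] + B[0][1] = 8 + 8 = 16, A[0][1] + B[1][1] = 6 + -1 = 5, A[0][2] + B[2][1] = 2 + 0 = 2) = 2 (attained at k = 2)
  C[0][2] = min over k of (A[0][0] + B[0][2] = 8 + -2 = 6, A[0][1] + B[1][2] = 6 + 5 = 11, A[0][2] + B[2][2] = 2 + 0 = 2) = 2 (attained at k = 2)
  C[1][0] = min over k of (A[1][0] + B[0][0] = 2 + 10 = 12, A[1][1] + B[1][0] = 2 + 8 = 10, A[1][2] + B[2][0] = 2 + 7 = 9) = 9 (attained at k = 2)
  C[1][1] = min over k of (A[1][0] + B[0][1] = 2 + 8 = 10, A[1][1] + B[1][1] = 2 + -1 = 1, A[1][2] + B[2][1] = 2 + 0 = 2) = 1 (attained at k = 1)
  C[1][2] = min over k of (A[1][0] + B[0][2] = 2 + -2 = 0, A[1][1] + B[1][2] = 2 + 5 = 7, A[1][2] + B[2][2] = 2 + 0 = 2) = 0 (attained at k = 0)
  C[2][0] = min over k of (A[2][0] + B[0][0] = 2 + 10 = 12, A[2][1] + B[1][0] = -3 + 8 = 5, A[2][2] + B[2][0] = 4 + 7 = 11) = 5 (attained at k = 1)
  C[2][1] = min over k of (A[2][0] + B[0][1] = 2 + 8 = 10, A[2][1] + B[1][1] = -3 + -1 = -4, A[2][2] + B[2][1] = 4 + 0 = 4) = -4 (attained at k = 1)
  C[2][2] = min over k of (A[2][0] + B[0][2] = 2 + -2 = 0, A[2][1] + B[1][2] = -3 + 5 = 2, A[2][2] + B[2][2] = 4 + 0 = 4) = 0 (attained at k = 0)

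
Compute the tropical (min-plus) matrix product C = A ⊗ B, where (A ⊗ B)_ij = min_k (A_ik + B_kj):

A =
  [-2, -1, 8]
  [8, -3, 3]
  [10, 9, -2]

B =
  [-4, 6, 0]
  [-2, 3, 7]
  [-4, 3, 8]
A ⊗ B =
  [-6, 2, -2]
  [-5, 0, 4]
  [-6, 1, 6]

Apply the min-plus product entry-by-entry:
  C[0][0] = min over k of (A[0][0] + B[0][0] = -2 + -4 = -6, A[0][1] + B[1][0] = -1 + -2 = -3, A[0][2] + B[2][0] = 8 + -4 = 4) = -6 (attained at k = 0)
  C[0][1] = min over k of (A[0][0] + B[0][1] = -2 + 6 = 4, A[0][1] + B[1][1] = -1 + 3 = 2, A[0][2] + B[2][1] = 8 + 3 = 11) = 2 (attained at k = 1)
  C[0][2] = min over k of (A[0][0] + B[0][2] = -2 + 0 = -2, A[0][1] + B[1][2] = -1 + 7 = 6, A[0][2] + B[2][2] = 8 + 8 = 16) = -2 (attained at k = 0)
  C[1][0] = min over k of (A[1][0] + B[0][0] = 8 + -4 = 4, A[1][1] + B[1][0] = -3 + -2 = -5, A[1][2] + B[2][0] = 3 + -4 = -1) = -5 (attained at k = 1)
  C[1][1] = min over k of (A[1][0] + B[0][1] = 8 + 6 = 14, A[1][1] + B[1][1] = -3 + 3 = 0, A[1][2] + B[2][1] = 3 + 3 = 6) = 0 (attained at k = 1)
  C[1][2] = min over k of (A[1][0] + B[0][2] = 8 + 0 = 8, A[1][1] + B[1][2] = -3 + 7 = 4, A[1][2] + B[2][2] = 3 + 8 = 11) = 4 (attained at k = 1)
  C[2][0] = min over k of (A[2][0] + B[0][0] = 10 + -4 = 6, A[2][1] + B[1][0] = 9 + -2 = 7, A[2][2] + B[2][0] = -2 + -4 = -6) = -6 (attained at k = 2)
  C[2][1] = min over k of (A[2][0] + B[0][1] = 10 + 6 = 16, A[2][1] + B[1][1] = 9 + 3 = 12, A[2][2] + B[2][1] = -2 + 3 = 1) = 1 (attained at k = 2)
  C[2][2] = min over k of (A[2][0] + B[0][2] = 10 + 0 = 10, A[2][1] + B[1][2] = 9 + 7 = 16, A[2][2] + B[2][2] = -2 + 8 = 6) = 6 (attained at k = 2)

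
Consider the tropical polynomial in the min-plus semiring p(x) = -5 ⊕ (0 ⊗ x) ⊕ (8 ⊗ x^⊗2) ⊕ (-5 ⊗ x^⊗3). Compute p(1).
p(1) = -5

A tropical monomial a ⊗ x^⊗i evaluates to a + i · x. Evaluating each term at x = 1:
  Term 0 contributes -5 + 0 · 1 = -5
  Term 1 contributes 0 + 1 · 1 = 1
  Term 2 contributes 8 + 2 · 1 = 10
  Term 3 contributes -5 + 3 · 1 = -2
p(1) = ⊕ of these = min[-5, 1, 10, -2] = -5.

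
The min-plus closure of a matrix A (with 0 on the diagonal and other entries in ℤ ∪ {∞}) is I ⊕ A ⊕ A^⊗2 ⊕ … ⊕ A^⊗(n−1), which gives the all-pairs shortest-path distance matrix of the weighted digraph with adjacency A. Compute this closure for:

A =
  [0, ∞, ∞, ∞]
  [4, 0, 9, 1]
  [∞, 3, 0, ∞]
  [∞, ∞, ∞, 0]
Closure =
  [0, ∞, ∞, ∞]
  [4, 0, 9, 1]
  [7, 3, 0, 4]
  [∞, ∞, ∞, 0]

This is the Floyd-Warshall all-pairs shortest-path computation. For each intermediate vertex k = 0, 1, …, 3, update dist[i][j] ← min(dist[i][j], dist[i][k] + dist[k][j]). The final matrix gives, for each (i, j), the minimum total weight of any directed path from i to j (possibly empty when i = j).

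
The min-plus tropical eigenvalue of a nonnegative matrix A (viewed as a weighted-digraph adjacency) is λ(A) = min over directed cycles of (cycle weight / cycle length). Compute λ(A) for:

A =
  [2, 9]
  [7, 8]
λ(A) = 2

Enumerate directed cycles and compute their means (weight / length). Sample:
  cycle 0 → 0: weight = 2, length = 1, mean = 2/1 ≈ 2.000
  cycle 1 → 1: weight = 8, length = 1, mean = 8/1 ≈ 8.000
  cycle 0 → 1 → 0: weight = 16, length = 2, mean = 16/2 ≈ 8.000
  cycle 1 → 0 → 1: weight = 16, length = 2, mean = 16/2 ≈ 8.000
Minimum mean = 2.000, attained e.g. along the cycle 0 → 0 with weight 2 and length 1. So λ(A) = 2/1 = 2.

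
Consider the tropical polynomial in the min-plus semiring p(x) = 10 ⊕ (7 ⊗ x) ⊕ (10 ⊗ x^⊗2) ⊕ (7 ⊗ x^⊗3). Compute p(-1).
p(-1) = 4

A tropical monomial a ⊗ x^⊗i evaluates to a + i · x. Evaluating each term at x = -1:
  Term 0 contributes 10 + 0 · -1 = 10
  Term 1 contributes 7 + 1 · -1 = 6
  Term 2 contributes 10 + 2 · -1 = 8
  Term 3 contributes 7 + 3 · -1 = 4
p(-1) = ⊕ of these = min[10, 6, 8, 4] = 4.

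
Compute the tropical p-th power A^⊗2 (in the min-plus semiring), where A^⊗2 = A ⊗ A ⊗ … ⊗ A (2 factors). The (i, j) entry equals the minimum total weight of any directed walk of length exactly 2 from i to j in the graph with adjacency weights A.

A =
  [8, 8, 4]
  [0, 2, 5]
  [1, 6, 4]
A^⊗2 =
  [5, 10, 8]
  [2, 4, 4]
  [5, 8, 5]

Each entry (A^⊗2)_ij equals the minimum over all length-2 walks i = v_0 → v_1 → … → v_2 = j of Σ_t A[v_t][v_{t+1}]. For example, for (i, j) = (0, 2) we minimise over 3 possible intermediate vertex sequences; the minimum is 8, attained along the walk 0 → 2 → 2.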